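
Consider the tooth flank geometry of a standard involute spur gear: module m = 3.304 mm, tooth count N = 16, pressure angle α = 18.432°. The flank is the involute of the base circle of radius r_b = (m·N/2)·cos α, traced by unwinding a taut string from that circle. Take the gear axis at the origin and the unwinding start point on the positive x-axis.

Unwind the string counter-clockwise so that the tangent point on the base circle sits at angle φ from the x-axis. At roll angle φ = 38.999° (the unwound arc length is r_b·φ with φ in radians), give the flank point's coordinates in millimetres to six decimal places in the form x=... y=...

pitch radius r_p = m·N/2 = 3.304·16/2 = 26.432000
base radius r_b = r_p·cos α = 26.432000·cos 18.432° = 25.076027
roll angle φ = 38.999° = 0.68066095 rad
x = r_b·(cos φ + φ·sin φ) = 25.076027·(0.77715695 + 0.68066095·0.62930683) = 30.229189
y = r_b·(sin φ − φ·cos φ) = 25.076027·(0.62930683 − 0.68066095·0.77715695) = 2.515788

x=30.229189 y=2.515788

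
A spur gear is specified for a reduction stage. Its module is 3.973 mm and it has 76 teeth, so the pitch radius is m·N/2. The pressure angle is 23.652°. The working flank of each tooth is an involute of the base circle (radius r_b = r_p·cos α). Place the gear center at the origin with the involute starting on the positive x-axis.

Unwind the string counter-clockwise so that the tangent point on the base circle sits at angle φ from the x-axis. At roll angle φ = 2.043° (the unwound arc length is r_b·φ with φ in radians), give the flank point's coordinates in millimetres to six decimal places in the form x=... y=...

pitch radius r_p = m·N/2 = 3.973·76/2 = 150.974000
base radius r_b = r_p·cos α = 150.974000·cos 23.652° = 138.292034
roll angle φ = 2.043° = 0.03565708 rad
x = r_b·(cos φ + φ·sin φ) = 138.292034·(0.99936435 + 0.03565708·0.03564952) = 138.379920
y = r_b·(sin φ − φ·cos φ) = 138.292034·(0.03564952 − 0.03565708·0.99936435) = 0.002090

x=138.379920 y=0.002090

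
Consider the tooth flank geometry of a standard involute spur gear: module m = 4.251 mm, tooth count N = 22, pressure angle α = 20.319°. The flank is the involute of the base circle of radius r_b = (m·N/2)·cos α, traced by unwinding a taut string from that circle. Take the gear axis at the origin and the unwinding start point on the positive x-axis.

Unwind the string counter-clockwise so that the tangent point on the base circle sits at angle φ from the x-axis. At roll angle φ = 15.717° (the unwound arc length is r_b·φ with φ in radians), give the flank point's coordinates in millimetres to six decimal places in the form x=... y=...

pitch radius r_p = m·N/2 = 4.251·22/2 = 46.761000
base radius r_b = r_p·cos α = 46.761000·cos 20.319° = 43.851242
roll angle φ = 15.717° = 0.27431340 rad
x = r_b·(cos φ + φ·sin φ) = 43.851242·(0.96261142 + 0.27431340·0.27088607) = 45.470190
y = r_b·(sin φ − φ·cos φ) = 43.851242·(0.27088607 − 0.27431340·0.96261142) = 0.299454

x=45.470190 y=0.299454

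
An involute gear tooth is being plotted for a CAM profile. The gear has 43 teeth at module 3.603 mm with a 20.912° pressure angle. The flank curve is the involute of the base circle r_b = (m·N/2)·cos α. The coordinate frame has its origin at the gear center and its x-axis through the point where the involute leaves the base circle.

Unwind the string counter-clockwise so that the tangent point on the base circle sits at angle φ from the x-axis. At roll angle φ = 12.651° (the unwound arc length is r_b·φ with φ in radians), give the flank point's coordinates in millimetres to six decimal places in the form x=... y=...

pitch radius r_p = m·N/2 = 3.603·43/2 = 77.464500
base radius r_b = r_p·cos α = 77.464500·cos 20.912° = 72.361893
roll angle φ = 12.651° = 0.22080160 rad
x = r_b·(cos φ + φ·sin φ) = 72.361893·(0.97572220 + 0.22080160·0.21901184) = 74.104394
y = r_b·(sin φ − φ·cos φ) = 72.361893·(0.21901184 − 0.22080160·0.97572220) = 0.258390

x=74.104394 y=0.258390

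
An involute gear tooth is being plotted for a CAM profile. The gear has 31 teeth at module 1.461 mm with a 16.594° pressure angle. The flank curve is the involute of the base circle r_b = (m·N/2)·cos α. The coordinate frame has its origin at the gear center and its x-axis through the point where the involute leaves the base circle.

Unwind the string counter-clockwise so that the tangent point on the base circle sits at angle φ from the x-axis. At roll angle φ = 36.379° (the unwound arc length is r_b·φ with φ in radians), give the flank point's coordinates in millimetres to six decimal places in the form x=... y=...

x=25.645808 y=1.778116

pitch radius r_p = m·N/2 = 1.461·31/2 = 22.645500
base radius r_b = r_p·cos α = 22.645500·cos 16.594° = 21.702371
roll angle φ = 36.379° = 0.63493333 rad
x = r_b·(cos φ + φ·sin φ) = 21.702371·(0.80511124 + 0.63493333·0.59312384) = 25.645808
y = r_b·(sin φ − φ·cos φ) = 21.702371·(0.59312384 − 0.63493333·0.80511124) = 1.778116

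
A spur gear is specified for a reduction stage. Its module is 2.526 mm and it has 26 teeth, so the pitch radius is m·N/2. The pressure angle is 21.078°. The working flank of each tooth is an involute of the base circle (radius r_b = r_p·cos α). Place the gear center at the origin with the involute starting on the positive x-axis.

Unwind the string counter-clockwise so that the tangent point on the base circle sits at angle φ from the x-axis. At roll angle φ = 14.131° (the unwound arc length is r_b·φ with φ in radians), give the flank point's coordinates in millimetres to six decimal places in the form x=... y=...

x=31.558646 y=0.152295

pitch radius r_p = m·N/2 = 2.526·26/2 = 32.838000
base radius r_b = r_p·cos α = 32.838000·cos 21.078° = 30.640865
roll angle φ = 14.131° = 0.24663248 rad
x = r_b·(cos φ + φ·sin φ) = 30.640865·(0.96974006 + 0.24663248·0.24413973) = 31.558646
y = r_b·(sin φ − φ·cos φ) = 30.640865·(0.24413973 − 0.24663248·0.96974006) = 0.152295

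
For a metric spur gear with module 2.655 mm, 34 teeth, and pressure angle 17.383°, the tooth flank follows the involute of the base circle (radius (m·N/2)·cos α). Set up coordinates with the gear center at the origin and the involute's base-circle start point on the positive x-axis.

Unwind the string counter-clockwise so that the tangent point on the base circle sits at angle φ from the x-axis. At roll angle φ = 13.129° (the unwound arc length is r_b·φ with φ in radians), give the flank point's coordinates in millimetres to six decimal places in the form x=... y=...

pitch radius r_p = m·N/2 = 2.655·34/2 = 45.135000
base radius r_b = r_p·cos α = 45.135000·cos 17.383° = 43.073640
roll angle φ = 13.129° = 0.22914428 rad
x = r_b·(cos φ + φ·sin φ) = 43.073640·(0.97386112 + 0.22914428·0.22714425) = 44.189675
y = r_b·(sin φ − φ·cos φ) = 43.073640·(0.22714425 − 0.22914428·0.97386112) = 0.171844

x=44.189675 y=0.171844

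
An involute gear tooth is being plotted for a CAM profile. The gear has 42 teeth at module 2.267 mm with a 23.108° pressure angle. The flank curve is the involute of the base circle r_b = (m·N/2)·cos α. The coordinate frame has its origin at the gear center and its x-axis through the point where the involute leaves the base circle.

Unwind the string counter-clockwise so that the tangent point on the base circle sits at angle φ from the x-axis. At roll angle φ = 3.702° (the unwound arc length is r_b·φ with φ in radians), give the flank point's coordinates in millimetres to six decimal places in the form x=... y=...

x=43.878638 y=0.003935

pitch radius r_p = m·N/2 = 2.267·42/2 = 47.607000
base radius r_b = r_p·cos α = 47.607000·cos 23.108° = 43.787334
roll angle φ = 3.702° = 0.06461209 rad
x = r_b·(cos φ + φ·sin φ) = 43.787334·(0.99791337 + 0.06461209·0.06456714) = 43.878638
y = r_b·(sin φ − φ·cos φ) = 43.787334·(0.06456714 − 0.06461209·0.99791337) = 0.003935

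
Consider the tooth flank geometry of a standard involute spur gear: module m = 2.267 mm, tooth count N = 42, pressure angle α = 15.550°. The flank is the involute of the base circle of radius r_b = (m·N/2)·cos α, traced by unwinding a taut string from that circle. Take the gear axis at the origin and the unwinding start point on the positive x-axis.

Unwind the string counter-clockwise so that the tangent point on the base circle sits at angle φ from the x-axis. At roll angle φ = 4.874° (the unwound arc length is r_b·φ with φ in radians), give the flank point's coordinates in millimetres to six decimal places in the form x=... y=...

pitch radius r_p = m·N/2 = 2.267·42/2 = 47.607000
base radius r_b = r_p·cos α = 47.607000·cos 15.550° = 45.864435
roll angle φ = 4.874° = 0.08506735 rad
x = r_b·(cos φ + φ·sin φ) = 45.864435·(0.99638395 + 0.08506735·0.08496479) = 46.030083
y = r_b·(sin φ − φ·cos φ) = 45.864435·(0.08496479 − 0.08506735·0.99638395) = 0.009404

x=46.030083 y=0.009404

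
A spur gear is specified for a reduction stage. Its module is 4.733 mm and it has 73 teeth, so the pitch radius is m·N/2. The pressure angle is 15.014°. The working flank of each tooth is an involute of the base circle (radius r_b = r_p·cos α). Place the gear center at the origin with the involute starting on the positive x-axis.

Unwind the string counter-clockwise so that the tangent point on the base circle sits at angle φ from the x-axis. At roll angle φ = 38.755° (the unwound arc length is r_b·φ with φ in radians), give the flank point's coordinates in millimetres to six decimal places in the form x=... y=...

pitch radius r_p = m·N/2 = 4.733·73/2 = 172.754500
base radius r_b = r_p·cos α = 172.754500·cos 15.014° = 166.857103
roll angle φ = 38.755° = 0.67640235 rad
x = r_b·(cos φ + φ·sin φ) = 166.857103·(0.77982986 + 0.67640235·0.62599153) = 200.771143
y = r_b·(sin φ − φ·cos φ) = 166.857103·(0.62599153 − 0.67640235·0.77982986) = 16.437557

x=200.771143 y=16.437557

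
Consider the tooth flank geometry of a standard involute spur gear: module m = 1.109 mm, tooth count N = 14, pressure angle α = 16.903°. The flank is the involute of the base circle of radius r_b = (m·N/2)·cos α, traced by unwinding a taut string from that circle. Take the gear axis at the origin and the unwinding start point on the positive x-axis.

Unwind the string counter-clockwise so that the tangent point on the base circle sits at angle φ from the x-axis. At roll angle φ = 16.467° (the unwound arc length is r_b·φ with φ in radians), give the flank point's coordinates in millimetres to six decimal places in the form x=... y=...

pitch radius r_p = m·N/2 = 1.109·14/2 = 7.763000
base radius r_b = r_p·cos α = 7.763000·cos 16.903° = 7.427626
roll angle φ = 16.467° = 0.28740337 rad
x = r_b·(cos φ + φ·sin φ) = 7.427626·(0.95898316 + 0.28740337·0.28346306) = 7.728083
y = r_b·(sin φ − φ·cos φ) = 7.427626·(0.28346306 − 0.28740337·0.95898316) = 0.058293

x=7.728083 y=0.058293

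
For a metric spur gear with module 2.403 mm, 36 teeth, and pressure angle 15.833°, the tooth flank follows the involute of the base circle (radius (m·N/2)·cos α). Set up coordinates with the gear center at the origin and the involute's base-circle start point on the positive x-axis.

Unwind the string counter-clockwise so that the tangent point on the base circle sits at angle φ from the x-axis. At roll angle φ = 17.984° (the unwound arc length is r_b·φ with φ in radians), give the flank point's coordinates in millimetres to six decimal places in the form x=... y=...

x=43.612644 y=0.424731

pitch radius r_p = m·N/2 = 2.403·36/2 = 43.254000
base radius r_b = r_p·cos α = 43.254000·cos 15.833° = 41.612987
roll angle φ = 17.984° = 0.31388001 rad
x = r_b·(cos φ + φ·sin φ) = 41.612987·(0.95114277 + 0.31388001·0.30875140) = 43.612644
y = r_b·(sin φ − φ·cos φ) = 41.612987·(0.30875140 − 0.31388001·0.95114277) = 0.424731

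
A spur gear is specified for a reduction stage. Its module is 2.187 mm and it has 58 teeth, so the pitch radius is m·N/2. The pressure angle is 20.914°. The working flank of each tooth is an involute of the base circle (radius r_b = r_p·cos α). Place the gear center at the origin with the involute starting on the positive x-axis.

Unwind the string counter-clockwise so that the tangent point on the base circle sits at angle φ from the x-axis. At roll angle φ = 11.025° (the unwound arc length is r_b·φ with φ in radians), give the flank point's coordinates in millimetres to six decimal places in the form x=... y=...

x=60.331195 y=0.140180

pitch radius r_p = m·N/2 = 2.187·58/2 = 63.423000
base radius r_b = r_p·cos α = 63.423000·cos 20.914° = 59.244520
roll angle φ = 11.025° = 0.19242255 rad
x = r_b·(cos φ + φ·sin φ) = 59.244520·(0.98154383 + 0.19242255·0.19123729) = 60.331195
y = r_b·(sin φ − φ·cos φ) = 59.244520·(0.19123729 − 0.19242255·0.98154383) = 0.140180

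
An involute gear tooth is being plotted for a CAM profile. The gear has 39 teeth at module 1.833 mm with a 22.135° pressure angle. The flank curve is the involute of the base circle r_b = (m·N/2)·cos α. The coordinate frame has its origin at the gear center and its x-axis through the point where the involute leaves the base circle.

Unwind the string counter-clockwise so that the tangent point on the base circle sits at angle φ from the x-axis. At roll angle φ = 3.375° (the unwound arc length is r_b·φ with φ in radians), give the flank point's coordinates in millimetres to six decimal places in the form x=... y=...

pitch radius r_p = m·N/2 = 1.833·39/2 = 35.743500
base radius r_b = r_p·cos α = 35.743500·cos 22.135° = 33.109155
roll angle φ = 3.375° = 0.05890486 rad
x = r_b·(cos φ + φ·sin φ) = 33.109155·(0.99826561 + 0.05890486·0.05887080) = 33.166546
y = r_b·(sin φ − φ·cos φ) = 33.109155·(0.05887080 − 0.05890486·0.99826561) = 0.002255

x=33.166546 y=0.002255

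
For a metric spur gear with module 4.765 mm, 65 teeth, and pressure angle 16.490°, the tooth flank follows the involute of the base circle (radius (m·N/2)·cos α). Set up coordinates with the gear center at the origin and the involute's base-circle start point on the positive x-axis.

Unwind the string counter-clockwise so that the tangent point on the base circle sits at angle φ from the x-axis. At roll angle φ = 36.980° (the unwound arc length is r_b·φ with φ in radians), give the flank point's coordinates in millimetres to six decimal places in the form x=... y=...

pitch radius r_p = m·N/2 = 4.765·65/2 = 154.862500
base radius r_b = r_p·cos α = 154.862500·cos 16.490° = 148.492895
roll angle φ = 36.980° = 0.64542276 rad
x = r_b·(cos φ + φ·sin φ) = 148.492895·(0.79884553 + 0.64542276·0.60153621) = 176.274534
y = r_b·(sin φ − φ·cos φ) = 148.492895·(0.60153621 − 0.64542276·0.79884553) = 12.761943

x=176.274534 y=12.761943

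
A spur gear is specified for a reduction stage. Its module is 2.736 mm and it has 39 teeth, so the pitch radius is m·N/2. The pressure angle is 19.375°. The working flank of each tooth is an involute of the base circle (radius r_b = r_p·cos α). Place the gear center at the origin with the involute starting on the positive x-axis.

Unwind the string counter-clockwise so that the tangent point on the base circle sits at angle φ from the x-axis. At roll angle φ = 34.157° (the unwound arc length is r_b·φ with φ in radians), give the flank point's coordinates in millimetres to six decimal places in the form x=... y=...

pitch radius r_p = m·N/2 = 2.736·39/2 = 53.352000
base radius r_b = r_p·cos α = 53.352000·cos 19.375° = 50.330543
roll angle φ = 34.157° = 0.59615211 rad
x = r_b·(cos φ + φ·sin φ) = 50.330543·(0.82750218 + 0.59615211·0.56146250) = 58.495125
y = r_b·(sin φ − φ·cos φ) = 50.330543·(0.56146250 − 0.59615211·0.82750218) = 3.429791

x=58.495125 y=3.429791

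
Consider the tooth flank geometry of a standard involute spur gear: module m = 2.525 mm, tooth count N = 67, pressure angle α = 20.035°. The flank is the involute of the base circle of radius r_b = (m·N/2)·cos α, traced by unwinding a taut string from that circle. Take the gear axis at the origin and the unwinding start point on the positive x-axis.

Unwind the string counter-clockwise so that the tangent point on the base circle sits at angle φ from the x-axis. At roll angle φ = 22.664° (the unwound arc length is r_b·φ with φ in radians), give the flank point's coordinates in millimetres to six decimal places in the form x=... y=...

x=85.444646 y=1.614006

pitch radius r_p = m·N/2 = 2.525·67/2 = 84.587500
base radius r_b = r_p·cos α = 84.587500·cos 20.035° = 79.468562
roll angle φ = 22.664° = 0.39556142 rad
x = r_b·(cos φ + φ·sin φ) = 79.468562·(0.92278038 + 0.39556142·0.38532632) = 85.444646
y = r_b·(sin φ − φ·cos φ) = 79.468562·(0.38532632 − 0.39556142·0.92278038) = 1.614006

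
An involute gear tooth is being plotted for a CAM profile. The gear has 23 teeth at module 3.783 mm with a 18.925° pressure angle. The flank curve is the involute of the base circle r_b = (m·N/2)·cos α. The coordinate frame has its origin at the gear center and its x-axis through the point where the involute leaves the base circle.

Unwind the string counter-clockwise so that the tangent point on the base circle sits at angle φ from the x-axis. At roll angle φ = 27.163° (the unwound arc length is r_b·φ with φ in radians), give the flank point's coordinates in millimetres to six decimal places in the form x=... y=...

x=45.520850 y=1.429062

pitch radius r_p = m·N/2 = 3.783·23/2 = 43.504500
base radius r_b = r_p·cos α = 43.504500·cos 18.925° = 41.152818
roll angle φ = 27.163° = 0.47408378 rad
x = r_b·(cos φ + φ·sin φ) = 41.152818·(0.88971137 + 0.47408378·0.45652347) = 45.520850
y = r_b·(sin φ − φ·cos φ) = 41.152818·(0.45652347 − 0.47408378·0.88971137) = 1.429062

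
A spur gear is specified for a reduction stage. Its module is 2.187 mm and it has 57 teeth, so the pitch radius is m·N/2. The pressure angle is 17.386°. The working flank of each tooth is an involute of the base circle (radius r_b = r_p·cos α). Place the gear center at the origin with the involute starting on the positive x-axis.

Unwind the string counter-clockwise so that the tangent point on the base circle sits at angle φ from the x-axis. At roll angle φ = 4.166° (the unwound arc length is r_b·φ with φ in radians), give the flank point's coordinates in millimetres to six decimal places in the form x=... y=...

x=59.638902 y=0.007618

pitch radius r_p = m·N/2 = 2.187·57/2 = 62.329500
base radius r_b = r_p·cos α = 62.329500·cos 17.386° = 59.481875
roll angle φ = 4.166° = 0.07271042 rad
x = r_b·(cos φ + φ·sin φ) = 59.481875·(0.99735776 + 0.07271042·0.07264637) = 59.638902
y = r_b·(sin φ − φ·cos φ) = 59.481875·(0.07264637 − 0.07271042·0.99735776) = 0.007618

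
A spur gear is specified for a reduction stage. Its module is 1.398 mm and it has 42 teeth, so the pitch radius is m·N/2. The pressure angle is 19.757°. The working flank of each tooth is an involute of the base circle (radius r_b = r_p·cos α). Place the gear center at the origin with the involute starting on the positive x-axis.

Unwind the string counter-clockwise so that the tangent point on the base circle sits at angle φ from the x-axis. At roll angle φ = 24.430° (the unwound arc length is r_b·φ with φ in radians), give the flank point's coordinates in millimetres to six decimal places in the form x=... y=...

pitch radius r_p = m·N/2 = 1.398·42/2 = 29.358000
base radius r_b = r_p·cos α = 29.358000·cos 19.757° = 27.629833
roll angle φ = 24.430° = 0.42638394 rad
x = r_b·(cos φ + φ·sin φ) = 27.629833·(0.91046724 + 0.42638394·0.41358121) = 30.028424
y = r_b·(sin φ − φ·cos φ) = 27.629833·(0.41358121 − 0.42638394·0.91046724) = 0.701041

x=30.028424 y=0.701041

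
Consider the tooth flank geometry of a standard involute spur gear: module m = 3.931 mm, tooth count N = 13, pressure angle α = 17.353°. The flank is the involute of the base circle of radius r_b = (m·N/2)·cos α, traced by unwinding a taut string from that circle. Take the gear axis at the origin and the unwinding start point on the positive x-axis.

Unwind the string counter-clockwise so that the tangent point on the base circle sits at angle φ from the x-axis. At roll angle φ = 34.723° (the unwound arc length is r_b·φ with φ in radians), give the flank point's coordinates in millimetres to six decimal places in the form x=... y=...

pitch radius r_p = m·N/2 = 3.931·13/2 = 25.551500
base radius r_b = r_p·cos α = 25.551500·cos 17.353° = 24.388531
roll angle φ = 34.723° = 0.60603068 rad
x = r_b·(cos φ + φ·sin φ) = 24.388531·(0.82191545 + 0.60603068·0.56960951) = 28.464252
y = r_b·(sin φ − φ·cos φ) = 24.388531·(0.56960951 − 0.60603068·0.82191545) = 1.743866

x=28.464252 y=1.743866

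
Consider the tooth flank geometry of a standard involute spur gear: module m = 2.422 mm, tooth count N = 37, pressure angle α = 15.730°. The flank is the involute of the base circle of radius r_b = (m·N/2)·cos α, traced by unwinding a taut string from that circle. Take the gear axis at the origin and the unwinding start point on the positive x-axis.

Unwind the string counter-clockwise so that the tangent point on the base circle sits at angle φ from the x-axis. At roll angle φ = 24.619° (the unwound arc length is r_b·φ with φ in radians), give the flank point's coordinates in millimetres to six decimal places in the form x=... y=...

x=46.928472 y=1.119571

pitch radius r_p = m·N/2 = 2.422·37/2 = 44.807000
base radius r_b = r_p·cos α = 44.807000·cos 15.730° = 43.128975
roll angle φ = 24.619° = 0.42968261 rad
x = r_b·(cos φ + φ·sin φ) = 43.128975·(0.90909802 + 0.42968261·0.41658228) = 46.928472
y = r_b·(sin φ − φ·cos φ) = 43.128975·(0.41658228 − 0.42968261·0.90909802) = 1.119571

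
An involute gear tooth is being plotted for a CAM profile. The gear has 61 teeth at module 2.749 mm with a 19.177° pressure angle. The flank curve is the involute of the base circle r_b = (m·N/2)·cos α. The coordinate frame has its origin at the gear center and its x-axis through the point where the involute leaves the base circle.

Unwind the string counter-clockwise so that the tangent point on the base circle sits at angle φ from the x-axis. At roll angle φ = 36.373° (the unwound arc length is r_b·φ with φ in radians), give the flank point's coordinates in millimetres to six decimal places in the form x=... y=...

pitch radius r_p = m·N/2 = 2.749·61/2 = 83.844500
base radius r_b = r_p·cos α = 83.844500·cos 19.177° = 79.191827
roll angle φ = 36.373° = 0.63482861 rad
x = r_b·(cos φ + φ·sin φ) = 79.191827·(0.80517335 + 0.63482861·0.59303952) = 93.577165
y = r_b·(sin φ − φ·cos φ) = 79.191827·(0.59303952 − 0.63482861·0.80517335) = 6.485212

x=93.577165 y=6.485212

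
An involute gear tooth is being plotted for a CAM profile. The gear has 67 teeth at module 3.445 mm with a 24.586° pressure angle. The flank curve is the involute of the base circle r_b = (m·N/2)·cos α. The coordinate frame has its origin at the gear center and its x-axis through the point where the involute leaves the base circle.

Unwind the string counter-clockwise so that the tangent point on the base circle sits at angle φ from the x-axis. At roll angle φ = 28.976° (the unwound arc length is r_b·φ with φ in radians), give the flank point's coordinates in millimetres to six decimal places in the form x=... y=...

x=117.518686 y=4.409984

pitch radius r_p = m·N/2 = 3.445·67/2 = 115.407500
base radius r_b = r_p·cos α = 115.407500·cos 24.586° = 104.944402
roll angle φ = 28.976° = 0.50572660 rad
x = r_b·(cos φ + φ·sin φ) = 104.944402·(0.87482271 + 0.50572660·0.48444322) = 117.518686
y = r_b·(sin φ − φ·cos φ) = 104.944402·(0.48444322 − 0.50572660·0.87482271) = 4.409984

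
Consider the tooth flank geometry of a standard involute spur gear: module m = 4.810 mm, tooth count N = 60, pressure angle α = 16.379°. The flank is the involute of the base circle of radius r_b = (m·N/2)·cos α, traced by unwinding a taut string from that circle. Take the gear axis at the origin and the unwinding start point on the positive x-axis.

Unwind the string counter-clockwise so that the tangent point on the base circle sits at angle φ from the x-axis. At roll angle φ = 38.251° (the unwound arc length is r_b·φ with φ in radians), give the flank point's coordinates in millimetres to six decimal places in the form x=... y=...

x=165.942500 y=13.129006

pitch radius r_p = m·N/2 = 4.810·60/2 = 144.300000
base radius r_b = r_p·cos α = 144.300000·cos 16.379° = 138.443930
roll angle φ = 38.251° = 0.66760589 rad
x = r_b·(cos φ + φ·sin φ) = 138.443930·(0.78530613 + 0.66760589·0.61910766) = 165.942500
y = r_b·(sin φ − φ·cos φ) = 138.443930·(0.61910766 − 0.66760589·0.78530613) = 13.129006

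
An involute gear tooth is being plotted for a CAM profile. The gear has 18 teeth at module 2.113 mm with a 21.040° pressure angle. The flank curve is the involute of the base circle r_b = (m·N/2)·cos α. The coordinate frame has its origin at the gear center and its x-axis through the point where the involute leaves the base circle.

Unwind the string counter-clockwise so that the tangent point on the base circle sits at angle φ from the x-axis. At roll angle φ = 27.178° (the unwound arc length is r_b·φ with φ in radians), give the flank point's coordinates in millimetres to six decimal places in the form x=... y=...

x=19.635022 y=0.617358

pitch radius r_p = m·N/2 = 2.113·18/2 = 19.017000
base radius r_b = r_p·cos α = 19.017000·cos 21.040° = 17.749137
roll angle φ = 27.178° = 0.47434558 rad
x = r_b·(cos φ + φ·sin φ) = 17.749137·(0.88959182 + 0.47434558·0.45675638) = 19.635022
y = r_b·(sin φ − φ·cos φ) = 17.749137·(0.45675638 − 0.47434558·0.88959182) = 0.617358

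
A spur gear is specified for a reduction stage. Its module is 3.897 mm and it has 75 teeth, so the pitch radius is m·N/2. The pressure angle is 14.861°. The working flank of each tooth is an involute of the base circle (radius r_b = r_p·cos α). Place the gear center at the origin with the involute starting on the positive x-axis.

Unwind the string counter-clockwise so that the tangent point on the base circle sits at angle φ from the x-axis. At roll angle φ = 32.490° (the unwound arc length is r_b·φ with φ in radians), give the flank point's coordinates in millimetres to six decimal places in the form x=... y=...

pitch radius r_p = m·N/2 = 3.897·75/2 = 146.137500
base radius r_b = r_p·cos α = 146.137500·cos 14.861° = 141.249329
roll angle φ = 32.490° = 0.56705747 rad
x = r_b·(cos φ + φ·sin φ) = 141.249329·(0.84348521 + 0.56705747·0.53715240) = 162.165741
y = r_b·(sin φ − φ·cos φ) = 141.249329·(0.53715240 − 0.56705747·0.84348521) = 8.312213

x=162.165741 y=8.312213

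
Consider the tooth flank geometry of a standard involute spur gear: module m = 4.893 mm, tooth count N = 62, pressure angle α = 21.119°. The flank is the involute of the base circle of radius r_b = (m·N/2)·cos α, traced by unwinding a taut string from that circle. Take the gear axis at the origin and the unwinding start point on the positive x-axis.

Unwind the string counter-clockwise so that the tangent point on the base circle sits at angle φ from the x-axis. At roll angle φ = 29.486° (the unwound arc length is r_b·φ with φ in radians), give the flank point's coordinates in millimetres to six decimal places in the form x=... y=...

x=159.009532 y=6.259706

pitch radius r_p = m·N/2 = 4.893·62/2 = 151.683000
base radius r_b = r_p·cos α = 151.683000·cos 21.119° = 141.495075
roll angle φ = 29.486° = 0.51462778 rad
x = r_b·(cos φ + φ·sin φ) = 141.495075·(0.87047599 + 0.51462778·0.49221088) = 159.009532
y = r_b·(sin φ − φ·cos φ) = 141.495075·(0.49221088 − 0.51462778·0.87047599) = 6.259706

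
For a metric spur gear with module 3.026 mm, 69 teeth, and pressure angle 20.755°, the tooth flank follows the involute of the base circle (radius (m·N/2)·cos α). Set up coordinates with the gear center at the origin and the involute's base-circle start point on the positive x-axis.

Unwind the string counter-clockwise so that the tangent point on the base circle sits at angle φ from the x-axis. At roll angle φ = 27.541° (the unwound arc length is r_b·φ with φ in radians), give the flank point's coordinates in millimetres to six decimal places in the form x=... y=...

pitch radius r_p = m·N/2 = 3.026·69/2 = 104.397000
base radius r_b = r_p·cos α = 104.397000·cos 20.755° = 97.622082
roll angle φ = 27.541° = 0.48068113 rad
x = r_b·(cos φ + φ·sin φ) = 97.622082·(0.88668019 + 0.48068113·0.46238323) = 108.256942
y = r_b·(sin φ − φ·cos φ) = 97.622082·(0.46238323 − 0.48068113·0.88668019) = 3.531263

x=108.256942 y=3.531263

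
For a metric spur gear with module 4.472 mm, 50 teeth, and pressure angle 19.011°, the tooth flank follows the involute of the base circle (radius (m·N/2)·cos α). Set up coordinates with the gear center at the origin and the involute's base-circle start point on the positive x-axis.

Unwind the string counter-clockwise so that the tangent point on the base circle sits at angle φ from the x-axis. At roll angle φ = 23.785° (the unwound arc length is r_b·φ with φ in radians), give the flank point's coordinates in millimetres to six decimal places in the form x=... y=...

x=114.421155 y=2.477426

pitch radius r_p = m·N/2 = 4.472·50/2 = 111.800000
base radius r_b = r_p·cos α = 111.800000·cos 19.011° = 105.701987
roll angle φ = 23.785° = 0.41512656 rad
x = r_b·(cos φ + φ·sin φ) = 105.701987·(0.91506528 + 0.41512656·0.40330575) = 114.421155
y = r_b·(sin φ − φ·cos φ) = 105.701987·(0.40330575 − 0.41512656·0.91506528) = 2.477426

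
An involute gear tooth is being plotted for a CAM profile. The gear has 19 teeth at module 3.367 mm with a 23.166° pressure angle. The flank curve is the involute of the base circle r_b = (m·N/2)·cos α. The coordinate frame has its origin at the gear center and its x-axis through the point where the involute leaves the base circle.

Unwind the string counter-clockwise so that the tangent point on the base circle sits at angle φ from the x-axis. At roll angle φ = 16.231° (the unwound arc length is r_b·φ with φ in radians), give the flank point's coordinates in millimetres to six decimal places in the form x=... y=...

x=30.563799 y=0.221062

pitch radius r_p = m·N/2 = 3.367·19/2 = 31.986500
base radius r_b = r_p·cos α = 31.986500·cos 23.166° = 29.407395
roll angle φ = 16.231° = 0.28328439 rad
x = r_b·(cos φ + φ·sin φ) = 29.407395·(0.96014260 + 0.28328439·0.27951063) = 30.563799
y = r_b·(sin φ − φ·cos φ) = 29.407395·(0.27951063 − 0.28328439·0.96014260) = 0.221062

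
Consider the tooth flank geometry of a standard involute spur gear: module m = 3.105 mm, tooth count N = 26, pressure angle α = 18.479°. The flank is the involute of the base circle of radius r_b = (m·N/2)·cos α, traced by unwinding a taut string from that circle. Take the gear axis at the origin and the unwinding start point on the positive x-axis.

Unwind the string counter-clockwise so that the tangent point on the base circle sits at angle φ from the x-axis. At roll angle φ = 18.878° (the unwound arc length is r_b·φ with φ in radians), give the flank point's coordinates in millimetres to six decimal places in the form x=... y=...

pitch radius r_p = m·N/2 = 3.105·26/2 = 40.365000
base radius r_b = r_p·cos α = 40.365000·cos 18.479° = 38.283776
roll angle φ = 18.878° = 0.32948326 rad
x = r_b·(cos φ + φ·sin φ) = 38.283776·(0.94620966 + 0.32948326·0.32355412) = 40.305746
y = r_b·(sin φ − φ·cos φ) = 38.283776·(0.32355412 − 0.32948326·0.94620966) = 0.451514

x=40.305746 y=0.451514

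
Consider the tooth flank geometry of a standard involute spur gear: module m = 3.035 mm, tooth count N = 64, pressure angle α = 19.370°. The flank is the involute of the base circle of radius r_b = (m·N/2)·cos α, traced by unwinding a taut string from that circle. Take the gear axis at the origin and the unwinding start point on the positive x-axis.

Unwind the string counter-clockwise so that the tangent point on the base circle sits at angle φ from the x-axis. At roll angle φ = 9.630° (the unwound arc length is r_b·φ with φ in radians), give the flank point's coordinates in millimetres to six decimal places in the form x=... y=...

pitch radius r_p = m·N/2 = 3.035·64/2 = 97.120000
base radius r_b = r_p·cos α = 97.120000·cos 19.370° = 91.622663
roll angle φ = 9.630° = 0.16807521 rad
x = r_b·(cos φ + φ·sin φ) = 91.622663·(0.98590858 + 0.16807521·0.16728499) = 92.907675
y = r_b·(sin φ − φ·cos φ) = 91.622663·(0.16728499 − 0.16807521·0.98590858) = 0.144599

x=92.907675 y=0.144599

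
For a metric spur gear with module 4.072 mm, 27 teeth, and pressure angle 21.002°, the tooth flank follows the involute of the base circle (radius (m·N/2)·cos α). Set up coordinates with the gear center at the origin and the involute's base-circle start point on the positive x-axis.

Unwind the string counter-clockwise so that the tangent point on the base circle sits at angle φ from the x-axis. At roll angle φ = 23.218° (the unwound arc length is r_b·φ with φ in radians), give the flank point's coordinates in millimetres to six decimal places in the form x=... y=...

pitch radius r_p = m·N/2 = 4.072·27/2 = 54.972000
base radius r_b = r_p·cos α = 54.972000·cos 21.002° = 51.320096
roll angle φ = 23.218° = 0.40523055 rad
x = r_b·(cos φ + φ·sin φ) = 51.320096·(0.91901153 + 0.40523055·0.39423065) = 55.362366
y = r_b·(sin φ − φ·cos φ) = 51.320096·(0.39423065 − 0.40523055·0.91901153) = 1.119758

x=55.362366 y=1.119758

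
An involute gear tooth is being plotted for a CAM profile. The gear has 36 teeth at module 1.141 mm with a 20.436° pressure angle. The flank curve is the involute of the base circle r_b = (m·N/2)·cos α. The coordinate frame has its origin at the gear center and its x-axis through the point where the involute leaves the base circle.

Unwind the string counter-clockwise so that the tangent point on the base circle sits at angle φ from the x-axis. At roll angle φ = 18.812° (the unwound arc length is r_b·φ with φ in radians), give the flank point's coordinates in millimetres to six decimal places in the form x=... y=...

x=20.254947 y=0.224623

pitch radius r_p = m·N/2 = 1.141·36/2 = 20.538000
base radius r_b = r_p·cos α = 20.538000·cos 20.436° = 19.245396
roll angle φ = 18.812° = 0.32833134 rad
x = r_b·(cos φ + φ·sin φ) = 19.245396·(0.94658174 + 0.32833134·0.32246395) = 20.254947
y = r_b·(sin φ − φ·cos φ) = 19.245396·(0.32246395 − 0.32833134·0.94658174) = 0.224623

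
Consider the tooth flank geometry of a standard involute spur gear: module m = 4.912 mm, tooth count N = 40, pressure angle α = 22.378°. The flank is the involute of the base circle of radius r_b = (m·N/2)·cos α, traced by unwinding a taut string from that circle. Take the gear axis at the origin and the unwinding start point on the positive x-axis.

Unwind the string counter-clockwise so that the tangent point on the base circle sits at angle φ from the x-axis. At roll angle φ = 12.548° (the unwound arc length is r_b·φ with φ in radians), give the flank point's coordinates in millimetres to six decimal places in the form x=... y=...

x=92.994227 y=0.316545

pitch radius r_p = m·N/2 = 4.912·40/2 = 98.240000
base radius r_b = r_p·cos α = 98.240000·cos 22.378° = 90.841770
roll angle φ = 12.548° = 0.21900391 rad
x = r_b·(cos φ + φ·sin φ) = 90.841770·(0.97611434 + 0.21900391·0.21725744) = 92.994227
y = r_b·(sin φ − φ·cos φ) = 90.841770·(0.21725744 − 0.21900391·0.97611434) = 0.316545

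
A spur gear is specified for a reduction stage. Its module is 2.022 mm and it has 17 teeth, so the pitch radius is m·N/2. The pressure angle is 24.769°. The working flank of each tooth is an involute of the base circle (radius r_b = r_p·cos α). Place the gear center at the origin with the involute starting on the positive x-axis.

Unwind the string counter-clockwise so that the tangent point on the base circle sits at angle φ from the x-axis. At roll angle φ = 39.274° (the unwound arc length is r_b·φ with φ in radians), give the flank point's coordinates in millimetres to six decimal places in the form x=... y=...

x=18.852584 y=1.597974

pitch radius r_p = m·N/2 = 2.022·17/2 = 17.187000
base radius r_b = r_p·cos α = 17.187000·cos 24.769° = 15.605870
roll angle φ = 39.274° = 0.68546061 rad
x = r_b·(cos φ + φ·sin φ) = 15.605870·(0.77412755 + 0.68546061·0.63302965) = 18.852584
y = r_b·(sin φ − φ·cos φ) = 15.605870·(0.63302965 − 0.68546061·0.77412755) = 1.597974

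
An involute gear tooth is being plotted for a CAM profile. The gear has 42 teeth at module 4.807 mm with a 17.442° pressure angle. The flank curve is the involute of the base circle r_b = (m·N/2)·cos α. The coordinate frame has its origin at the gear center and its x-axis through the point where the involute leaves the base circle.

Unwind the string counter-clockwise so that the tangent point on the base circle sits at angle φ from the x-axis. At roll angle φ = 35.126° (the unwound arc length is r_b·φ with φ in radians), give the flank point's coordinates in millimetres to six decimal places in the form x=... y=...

x=112.738304 y=7.122570

pitch radius r_p = m·N/2 = 4.807·42/2 = 100.947000
base radius r_b = r_p·cos α = 100.947000·cos 17.442° = 96.305544
roll angle φ = 35.126° = 0.61306435 rad
x = r_b·(cos φ + φ·sin φ) = 96.305544·(0.81788870 + 0.61306435·0.57537646) = 112.738304
y = r_b·(sin φ − φ·cos φ) = 96.305544·(0.57537646 − 0.61306435·0.81788870) = 7.122570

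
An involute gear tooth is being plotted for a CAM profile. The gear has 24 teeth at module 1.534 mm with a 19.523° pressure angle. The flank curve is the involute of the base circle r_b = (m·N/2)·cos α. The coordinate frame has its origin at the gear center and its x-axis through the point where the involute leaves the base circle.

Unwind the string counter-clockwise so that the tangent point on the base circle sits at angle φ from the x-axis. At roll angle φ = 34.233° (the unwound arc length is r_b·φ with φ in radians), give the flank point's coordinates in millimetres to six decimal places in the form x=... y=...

x=20.175488 y=1.190019

pitch radius r_p = m·N/2 = 1.534·24/2 = 18.408000
base radius r_b = r_p·cos α = 18.408000·cos 19.523° = 17.349677
roll angle φ = 34.233° = 0.59747856 rad
x = r_b·(cos φ + φ·sin φ) = 17.349677·(0.82675670 + 0.59747856·0.56255965) = 20.175488
y = r_b·(sin φ − φ·cos φ) = 17.349677·(0.56255965 − 0.59747856·0.82675670) = 1.190019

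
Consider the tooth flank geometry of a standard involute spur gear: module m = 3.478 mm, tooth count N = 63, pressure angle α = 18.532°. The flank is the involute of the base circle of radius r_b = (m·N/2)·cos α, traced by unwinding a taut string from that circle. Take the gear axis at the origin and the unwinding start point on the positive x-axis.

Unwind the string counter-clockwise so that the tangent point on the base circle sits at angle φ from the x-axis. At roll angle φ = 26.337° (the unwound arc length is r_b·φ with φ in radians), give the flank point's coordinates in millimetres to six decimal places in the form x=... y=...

x=114.277335 y=3.292464

pitch radius r_p = m·N/2 = 3.478·63/2 = 109.557000
base radius r_b = r_p·cos α = 109.557000·cos 18.532° = 103.876063
roll angle φ = 26.337° = 0.45966737 rad
x = r_b·(cos φ + φ·sin φ) = 103.876063·(0.89620012 + 0.45966737·0.44365002) = 114.277335
y = r_b·(sin φ − φ·cos φ) = 103.876063·(0.44365002 − 0.45966737·0.89620012) = 3.292464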